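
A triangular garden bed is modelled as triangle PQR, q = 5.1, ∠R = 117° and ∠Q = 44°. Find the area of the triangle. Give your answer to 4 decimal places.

area ≈ 5.4308

The third angle is ∠P = 180° − ∠Q − ∠R = 19.00°.
Law of sines: p = q·sin P/sin Q ≈ 2.3902.
Law of sines: r = q·sin R/sin Q ≈ 6.5415.
Area = ½·q·p·sin R ≈ 5.4308.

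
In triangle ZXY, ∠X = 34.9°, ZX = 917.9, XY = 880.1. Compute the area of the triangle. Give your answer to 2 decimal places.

231102.25

Area = ½·ZX·XY·sin X ≈ 2.311e+05.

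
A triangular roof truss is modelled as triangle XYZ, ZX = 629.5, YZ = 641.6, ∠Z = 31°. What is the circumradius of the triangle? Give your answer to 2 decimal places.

By the law of cosines, XY² = YZ² + ZX² − 2·YZ·ZX·cos Z = 1.1552e+05, so XY ≈ 339.89.
Area = ½·YZ·ZX·sin Z ≈ 1.0401e+05.
Circumradius = XY/(2 sin Z) ≈ 329.96.

R ≈ 329.96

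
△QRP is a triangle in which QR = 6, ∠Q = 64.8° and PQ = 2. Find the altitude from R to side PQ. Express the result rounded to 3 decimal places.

h_R ≈ 5.429

By the law of cosines, RP² = PQ² + QR² − 2·PQ·QR·cos Q = 29.781, so RP ≈ 5.4572.
Area = ½·PQ·QR·sin Q ≈ 5.429.
The altitude from R has length 2·area/PQ ≈ 5.429.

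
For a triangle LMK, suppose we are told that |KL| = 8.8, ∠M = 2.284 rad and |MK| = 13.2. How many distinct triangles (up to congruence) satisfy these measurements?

|MK|·sin M = 13.2·sin(2.284 rad) ≈ 9.983.
Since ∠M is not acute, a triangle exists only if |KL| > |MK|; here |KL| ≤ |MK|, so there is no triangle.

0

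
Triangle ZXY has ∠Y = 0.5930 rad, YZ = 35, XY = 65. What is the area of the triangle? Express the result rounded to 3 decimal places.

area ≈ 635.693

Area = ½·XY·YZ·sin Y ≈ 635.69.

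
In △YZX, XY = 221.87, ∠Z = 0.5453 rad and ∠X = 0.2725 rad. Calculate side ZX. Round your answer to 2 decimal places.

The third angle is ∠Y = π − ∠Z − ∠X = 2.3238 rad.
Law of sines: ZX = XY·sin Y/sin Z ≈ 312.11.

312.11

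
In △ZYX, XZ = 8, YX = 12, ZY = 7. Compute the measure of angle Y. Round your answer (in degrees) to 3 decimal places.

39.838

By the law of cosines, cos Y = (ZY² + YX² − XZ²) / (2·ZY·YX) ≈ 0.76786, so ∠Y ≈ 39.84°.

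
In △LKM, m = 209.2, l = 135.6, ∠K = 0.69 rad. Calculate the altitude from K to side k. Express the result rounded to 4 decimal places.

h_K ≈ 133.1347

By the law of cosines, k² = m² + l² − 2·m·l·cos K = 18395, so k ≈ 135.63.
Area = ½·m·l·sin K ≈ 9028.5.
The altitude from K has length 2·area/k ≈ 133.13.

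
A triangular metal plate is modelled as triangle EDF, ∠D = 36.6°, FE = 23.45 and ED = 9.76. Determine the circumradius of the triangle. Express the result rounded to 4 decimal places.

R ≈ 19.6654

Law of sines: sin F = ED·sin D/FE ≈ 0.24815.
Since FE ≥ ED, only the acute value applies: ∠F ≈ 14.37°.
Then ∠E = 180° − ∠D − ∠F ≈ 129.03°.
Law of sines gives DF = FE·sin E/sin D ≈ 30.552.
Circumradius = FE/(2 sin D) ≈ 19.665.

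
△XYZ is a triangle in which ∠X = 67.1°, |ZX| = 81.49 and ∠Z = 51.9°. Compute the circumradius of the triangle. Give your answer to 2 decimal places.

R ≈ 46.59

The third angle is ∠Y = 180° − ∠Z − ∠X = 61.00°.
Law of sines: |YZ| = |ZX|·sin X/sin Y ≈ 85.829.
Law of sines: |XY| = |ZX|·sin Z/sin Y ≈ 73.32.
Circumradius = |ZX|/(2 sin Y) ≈ 46.586.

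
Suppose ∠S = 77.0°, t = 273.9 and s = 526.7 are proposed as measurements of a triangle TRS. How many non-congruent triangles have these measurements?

1

t·sin S = 273.9·sin(77.0°) ≈ 266.9.
Since s ≥ t, exactly one triangle exists.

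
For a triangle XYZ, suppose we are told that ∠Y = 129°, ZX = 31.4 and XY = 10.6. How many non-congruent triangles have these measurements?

XY·sin Y = 10.6·sin(129°) ≈ 8.238.
Since ∠Y is not acute, a triangle exists only if ZX > XY; here ZX > XY, so there is exactly one triangle.

1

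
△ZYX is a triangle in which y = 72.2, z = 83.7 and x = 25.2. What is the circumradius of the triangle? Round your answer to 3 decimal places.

By the law of cosines, cos Z = (y² + x² − z²) / (2·y·x) ≈ -0.31818, so ∠Z ≈ 108.55°.
Circumradius = z/(2 sin Z) ≈ 44.144.

R ≈ 44.144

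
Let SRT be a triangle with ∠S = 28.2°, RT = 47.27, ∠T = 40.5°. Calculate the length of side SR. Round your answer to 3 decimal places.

The third angle is ∠R = 180° − ∠T − ∠S = 111.30°.
Law of sines: SR = RT·sin T/sin S ≈ 64.965.

64.965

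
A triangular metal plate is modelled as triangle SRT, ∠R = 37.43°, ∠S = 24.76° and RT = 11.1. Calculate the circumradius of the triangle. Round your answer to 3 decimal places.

13.252

The third angle is ∠T = 180° − ∠S − ∠R = 117.81°.
Law of sines: TS = RT·sin R/sin S ≈ 16.108.
Law of sines: SR = RT·sin T/sin S ≈ 23.442.
Circumradius = RT/(2 sin S) ≈ 13.252.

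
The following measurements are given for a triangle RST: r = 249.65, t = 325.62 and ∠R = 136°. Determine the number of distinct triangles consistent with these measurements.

t·sin R = 325.62·sin(136°) ≈ 226.2.
Since ∠R is not acute, a triangle exists only if r > t; here r ≤ t, so there is no triangle.

0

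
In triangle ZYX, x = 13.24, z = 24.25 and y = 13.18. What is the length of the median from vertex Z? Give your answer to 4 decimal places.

m_Z ≈ 5.2430

Median from Z: ½√(2·y² + 2·x² − z²) ≈ 5.243.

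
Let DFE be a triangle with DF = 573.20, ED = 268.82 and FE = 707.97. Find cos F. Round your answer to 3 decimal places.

cos F ≈ 0.933

By the law of cosines, cos F = (DF² + FE² − ED²) / (2·DF·FE) ≈ 0.93334, so ∠F ≈ 21.04°.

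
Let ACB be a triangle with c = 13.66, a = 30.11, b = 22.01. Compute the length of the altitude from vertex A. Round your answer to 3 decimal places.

9.187

Semiperimeter s = (30.11 + 13.66 + 22.01)/2 = 32.89.
Heron's formula: area = √(32.89·2.78·19.23·10.88) ≈ 138.31.
The altitude from A has length 2·area/a ≈ 9.1871.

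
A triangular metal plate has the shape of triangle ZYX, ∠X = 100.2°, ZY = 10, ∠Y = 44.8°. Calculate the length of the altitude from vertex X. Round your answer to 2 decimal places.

h_X ≈ 4.11

The third angle is ∠Z = 180° − ∠Y − ∠X = 35.00°.
Law of sines: YX = ZY·sin Z/sin X ≈ 5.8279.
Law of sines: XZ = ZY·sin Y/sin X ≈ 7.1595.
Area = ½·ZY·YX·sin Y ≈ 20.533.
The altitude from X has length 2·area/ZY ≈ 4.1065.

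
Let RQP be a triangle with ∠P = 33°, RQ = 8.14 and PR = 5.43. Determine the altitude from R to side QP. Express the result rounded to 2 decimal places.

Law of sines: sin Q = PR·sin P/RQ ≈ 0.36332.
Since RQ ≥ PR, only the acute value applies: ∠Q ≈ 21.30°.
Then ∠R = 180° − ∠P − ∠Q ≈ 125.70°.
Law of sines gives QP = RQ·sin R/sin P ≈ 12.138.
Area = ½·RQ·PR·sin R ≈ 17.948.
The altitude from R has length 2·area/QP ≈ 2.9574.

h_R ≈ 2.96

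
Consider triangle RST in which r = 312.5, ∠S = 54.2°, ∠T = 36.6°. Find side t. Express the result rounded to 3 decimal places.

The third angle is ∠R = 180° − ∠S − ∠T = 89.20°.
Law of sines: t = r·sin T/sin R ≈ 186.34.

186.338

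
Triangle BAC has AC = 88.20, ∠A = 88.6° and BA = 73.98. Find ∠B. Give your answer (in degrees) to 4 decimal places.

50.8342

By the law of cosines, CB² = BA² + AC² − 2·BA·AC·cos A = 12933, so CB ≈ 113.73.
Law of cosines again: cos B = (CB² + BA² − AC²)/(2·CB·BA) ≈ 0.63157, so ∠B ≈ 50.83°.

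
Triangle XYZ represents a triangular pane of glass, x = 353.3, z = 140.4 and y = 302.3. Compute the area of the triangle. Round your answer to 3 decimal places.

Semiperimeter s = (353.3 + 302.3 + 140.4)/2 = 398.
Heron's formula: area = √(398·44.7·95.7·257.6) ≈ 20942.

area ≈ 20942.291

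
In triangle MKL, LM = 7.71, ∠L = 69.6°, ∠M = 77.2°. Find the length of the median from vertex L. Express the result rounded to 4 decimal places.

The third angle is ∠K = 180° − ∠L − ∠M = 33.20°.
Law of sines: KL = LM·sin M/sin K ≈ 13.731.
Law of sines: MK = LM·sin L/sin K ≈ 13.197.
Median from L: ½√(2·KL² + 2·LM² − MK²) ≈ 8.9691.

8.9691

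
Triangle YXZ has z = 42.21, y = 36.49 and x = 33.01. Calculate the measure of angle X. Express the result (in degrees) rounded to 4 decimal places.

48.9368

By the law of cosines, cos X = (z² + y² − x²) / (2·z·y) ≈ 0.65689, so ∠X ≈ 48.94°.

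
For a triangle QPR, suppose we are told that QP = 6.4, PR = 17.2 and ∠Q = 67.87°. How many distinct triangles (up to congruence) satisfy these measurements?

QP·sin Q = 6.4·sin(67.87°) ≈ 5.929.
Since PR ≥ QP, exactly one triangle exists.

1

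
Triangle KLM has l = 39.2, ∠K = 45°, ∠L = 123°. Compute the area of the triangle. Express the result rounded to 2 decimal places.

The third angle is ∠M = 180° − ∠K − ∠L = 12.00°.
Law of sines: k = l·sin K/sin L ≈ 33.051.
Law of sines: m = l·sin M/sin L ≈ 9.7179.
Area = ½·l·k·sin M ≈ 134.68.

area ≈ 134.68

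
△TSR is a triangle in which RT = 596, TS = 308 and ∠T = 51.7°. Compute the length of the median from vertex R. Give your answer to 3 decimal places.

m_R ≈ 514.937

By the law of cosines, SR² = RT² + TS² − 2·RT·TS·cos T = 2.2254e+05, so SR ≈ 471.74.
Median from R: ½√(2·SR² + 2·RT² − TS²) ≈ 514.94.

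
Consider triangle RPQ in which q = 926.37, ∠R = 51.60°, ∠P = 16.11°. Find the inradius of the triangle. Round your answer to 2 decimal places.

The third angle is ∠Q = 180° − ∠R − ∠P = 112.29°.
Law of sines: r = q·sin R/sin Q ≈ 784.62.
Law of sines: p = q·sin P/sin Q ≈ 277.81.
Area = ½·q·r·sin P ≈ 1.0084e+05.
Semiperimeter s = (784.62+277.81+926.37)/2 = 994.4.
Inradius = area/s = 1.0084e+05/994.4 ≈ 101.41.

101.41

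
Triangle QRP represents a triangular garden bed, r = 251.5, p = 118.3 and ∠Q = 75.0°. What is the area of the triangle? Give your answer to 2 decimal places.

Area = ½·r·p·sin Q ≈ 14369.

14369.33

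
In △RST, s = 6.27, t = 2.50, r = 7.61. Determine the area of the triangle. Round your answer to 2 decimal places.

area ≈ 7.20

Semiperimeter p = (7.61 + 6.27 + 2.5)/2 = 8.19.
Heron's formula: area = √(8.19·0.58·1.92·5.69) ≈ 7.2038.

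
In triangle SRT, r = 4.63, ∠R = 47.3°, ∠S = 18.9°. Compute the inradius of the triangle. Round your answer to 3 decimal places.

0.695

The third angle is ∠T = 180° − ∠S − ∠R = 113.80°.
Law of sines: s = r·sin S/sin R ≈ 2.0407.
Law of sines: t = r·sin T/sin R ≈ 5.7643.
Area = ½·r·s·sin T ≈ 4.3225.
Semiperimeter p = (2.0407+4.63+5.7643)/2 = 6.2175.
Inradius = area/p = 4.3225/6.2175 ≈ 0.69521.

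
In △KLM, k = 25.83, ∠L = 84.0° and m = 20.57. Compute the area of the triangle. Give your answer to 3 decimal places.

Area = ½·m·k·sin L ≈ 264.21.

area ≈ 264.206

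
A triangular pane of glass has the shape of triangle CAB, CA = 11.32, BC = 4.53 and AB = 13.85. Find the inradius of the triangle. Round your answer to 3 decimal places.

1.566

Semiperimeter s = (13.85 + 4.53 + 11.32)/2 = 14.85.
Heron's formula: area = √(14.85·1·10.32·3.53) ≈ 23.259.
Inradius = area/s = 23.259/14.85 ≈ 1.5663.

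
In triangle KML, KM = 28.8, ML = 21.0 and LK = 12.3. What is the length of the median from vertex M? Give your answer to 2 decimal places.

Median from M: ½√(2·KM² + 2·ML² − LK²) ≈ 24.442.

24.44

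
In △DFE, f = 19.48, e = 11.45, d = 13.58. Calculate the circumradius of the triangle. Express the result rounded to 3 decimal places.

9.953

By the law of cosines, cos D = (f² + e² − d²) / (2·f·e) ≈ 0.73114, so ∠D ≈ 43.02°.
Circumradius = d/(2 sin D) ≈ 9.9527.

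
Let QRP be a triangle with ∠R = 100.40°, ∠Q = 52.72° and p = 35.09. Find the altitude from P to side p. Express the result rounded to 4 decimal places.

The third angle is ∠P = 180° − ∠Q − ∠R = 26.88°.
Law of sines: q = p·sin Q/sin P ≈ 61.754.
Law of sines: r = p·sin R/sin P ≈ 76.337.
Area = ½·p·q·sin R ≈ 1065.7.
The altitude from P has length 2·area/p ≈ 60.74.

h_P ≈ 60.7398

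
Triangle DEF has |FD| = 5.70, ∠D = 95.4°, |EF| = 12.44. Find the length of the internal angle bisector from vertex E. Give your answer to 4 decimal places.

t_E ≈ 11.0894

Law of sines: sin E = |FD|·sin D/|EF| ≈ 0.45617.
Since |EF| ≥ |FD|, only the acute value applies: ∠E ≈ 27.14°.
Then ∠F = 180° − ∠D − ∠E ≈ 57.46°.
Law of sines gives |DE| = |EF|·sin F/sin D ≈ 10.534.
The bisector from E has length 2·|DE|·|EF|·cos(∠E/2)/(|DE|+|EF|) ≈ 11.089.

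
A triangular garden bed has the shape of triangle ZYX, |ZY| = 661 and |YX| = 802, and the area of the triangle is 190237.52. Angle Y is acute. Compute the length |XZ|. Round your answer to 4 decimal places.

From area = ½·|ZY|·|YX|·sin Y, we get sin Y = 2·area/(|ZY|·|YX|) ≈ 0.71771.
Taking the acute solution, ∠Y ≈ 45.87°.
Law of cosines then gives |XZ| ≈ 584.67.

584.6665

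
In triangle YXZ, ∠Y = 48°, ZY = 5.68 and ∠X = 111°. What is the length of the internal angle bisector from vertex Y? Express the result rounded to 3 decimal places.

The third angle is ∠Z = 180° − ∠Y − ∠X = 21.00°.
Law of sines: XZ = ZY·sin Y/sin X ≈ 4.5214.
Law of sines: YX = ZY·sin Z/sin X ≈ 2.1803.
The bisector from Y has length 2·ZY·YX·cos(∠Y/2)/(ZY+YX) ≈ 2.8787.

2.879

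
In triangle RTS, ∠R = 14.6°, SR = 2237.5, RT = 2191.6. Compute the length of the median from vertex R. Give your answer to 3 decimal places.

m_R ≈ 2196.602

By the law of cosines, TS² = SR² + RT² − 2·SR·RT·cos R = 3.188e+05, so TS ≈ 564.62.
Median from R: ½√(2·SR² + 2·RT² − TS²) ≈ 2196.6.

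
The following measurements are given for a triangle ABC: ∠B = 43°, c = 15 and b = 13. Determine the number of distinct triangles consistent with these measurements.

2

c·sin B = 15·sin(43°) ≈ 10.23.
Since c sin B < b < c (10.23 < 13 < 15), two triangles exist.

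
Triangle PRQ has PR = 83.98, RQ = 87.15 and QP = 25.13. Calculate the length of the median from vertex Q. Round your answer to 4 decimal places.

48.4784

Median from Q: ½√(2·RQ² + 2·QP² − PR²) ≈ 48.478.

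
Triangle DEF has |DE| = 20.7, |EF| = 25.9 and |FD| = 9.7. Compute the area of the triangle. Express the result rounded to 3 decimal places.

Semiperimeter s = (25.9 + 9.7 + 20.7)/2 = 28.15.
Heron's formula: area = √(28.15·2.25·18.45·7.45) ≈ 93.305.

93.305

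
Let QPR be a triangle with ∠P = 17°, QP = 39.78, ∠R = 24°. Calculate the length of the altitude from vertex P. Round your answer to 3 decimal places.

h_P ≈ 26.098

The third angle is ∠Q = 180° − ∠P − ∠R = 139.00°.
Law of sines: PR = QP·sin Q/sin R ≈ 64.164.
Law of sines: RQ = QP·sin P/sin R ≈ 28.595.
Area = ½·QP·PR·sin P ≈ 373.13.
The altitude from P has length 2·area/RQ ≈ 26.098.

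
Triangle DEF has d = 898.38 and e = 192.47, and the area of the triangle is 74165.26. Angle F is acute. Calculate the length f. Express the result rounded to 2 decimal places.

816.34

From area = ½·d·e·sin F, we get sin F = 2·area/(d·e) ≈ 0.85784.
Taking the acute solution, ∠F ≈ 59.08°.
Law of cosines then gives f ≈ 816.34.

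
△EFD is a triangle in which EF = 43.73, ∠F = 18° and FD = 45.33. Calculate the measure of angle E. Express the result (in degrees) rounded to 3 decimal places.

By the law of cosines, DE² = EF² + FD² − 2·EF·FD·cos F = 196.6, so DE ≈ 14.021.
Law of cosines again: cos E = (DE² + EF² − FD²)/(2·DE·EF) ≈ 0.04412, so ∠E ≈ 87.47°.

87.471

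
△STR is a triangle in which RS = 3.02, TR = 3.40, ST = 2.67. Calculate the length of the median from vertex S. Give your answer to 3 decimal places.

2.288

Median from S: ½√(2·RS² + 2·ST² − TR²) ≈ 2.2879.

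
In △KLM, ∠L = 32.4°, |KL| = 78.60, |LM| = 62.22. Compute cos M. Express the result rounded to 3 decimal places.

-0.098

By the law of cosines, |MK|² = |KL|² + |LM|² − 2·|KL|·|LM|·cos L = 1790.9, so |MK| ≈ 42.319.
Law of cosines again: cos M = (|LM|² + |MK|² − |KL|²)/(2·|LM|·|MK|) ≈ -0.09793, so ∠M ≈ 95.62°.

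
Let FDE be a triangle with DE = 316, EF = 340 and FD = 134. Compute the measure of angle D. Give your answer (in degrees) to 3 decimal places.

88.503

By the law of cosines, cos D = (FD² + DE² − EF²) / (2·FD·DE) ≈ 0.02612, so ∠D ≈ 88.50°.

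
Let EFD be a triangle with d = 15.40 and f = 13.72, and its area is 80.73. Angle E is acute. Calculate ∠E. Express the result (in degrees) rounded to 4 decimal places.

From area = ½·f·d·sin E, we get sin E = 2·area/(f·d) ≈ 0.76417.
Taking the acute solution, ∠E ≈ 49.83°.

∠E ≈ 49.8332°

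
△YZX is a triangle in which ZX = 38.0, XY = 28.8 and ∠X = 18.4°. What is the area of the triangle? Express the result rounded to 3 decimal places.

172.723

Area = ½·ZX·XY·sin X ≈ 172.72.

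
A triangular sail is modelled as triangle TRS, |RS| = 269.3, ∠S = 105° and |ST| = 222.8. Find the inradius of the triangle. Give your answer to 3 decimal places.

By the law of cosines, |TR|² = |RS|² + |ST|² − 2·|RS|·|ST|·cos S = 1.5322e+05, so |TR| ≈ 391.43.
Area = ½·|RS|·|ST|·sin S ≈ 28978.
Semiperimeter s = (269.3+222.8+391.43)/2 = 441.77.
Inradius = area/s = 28978/441.77 ≈ 65.595.

65.595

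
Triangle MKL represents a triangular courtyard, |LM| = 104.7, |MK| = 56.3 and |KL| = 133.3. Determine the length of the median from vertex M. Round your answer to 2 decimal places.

Median from M: ½√(2·|LM|² + 2·|MK|² − |KL|²) ≈ 51.222.

51.22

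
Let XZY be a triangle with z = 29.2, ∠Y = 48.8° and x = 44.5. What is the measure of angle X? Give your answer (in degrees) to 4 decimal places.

∠X ≈ 90.1911°

By the law of cosines, y² = x² + z² − 2·x·z·cos Y = 1121.1, so y ≈ 33.483.
Law of cosines again: cos X = (z² + y² − x²)/(2·z·y) ≈ -0.00334, so ∠X ≈ 90.19°.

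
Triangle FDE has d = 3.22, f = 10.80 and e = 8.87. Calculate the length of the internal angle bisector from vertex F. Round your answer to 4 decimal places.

2.4020

By the law of cosines, cos F = (d² + e² − f²) / (2·d·e) ≈ -0.48308, so ∠F ≈ 118.89°.
The bisector from F has length 2·d·e·cos(∠F/2)/(d+e) ≈ 2.402.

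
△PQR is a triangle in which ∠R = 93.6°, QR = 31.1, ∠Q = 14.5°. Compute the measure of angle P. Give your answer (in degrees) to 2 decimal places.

The third angle is ∠P = 180° − ∠Q − ∠R = 71.90°.

∠P ≈ 71.90°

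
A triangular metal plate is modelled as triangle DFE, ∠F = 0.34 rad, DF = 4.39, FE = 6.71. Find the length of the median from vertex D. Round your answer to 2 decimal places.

By the law of cosines, ED² = DF² + FE² − 2·DF·FE·cos F = 8.7549, so ED ≈ 2.9589.
Median from D: ½√(2·ED² + 2·DF² − FE²) ≈ 1.6606.

1.66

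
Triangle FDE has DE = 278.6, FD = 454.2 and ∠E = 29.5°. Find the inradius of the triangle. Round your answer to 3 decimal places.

r ≈ 65.802

Law of sines: sin F = DE·sin E/FD ≈ 0.30205.
Since FD ≥ DE, only the acute value applies: ∠F ≈ 17.58°.
Then ∠D = 180° − ∠E − ∠F ≈ 132.92°.
Law of sines gives EF = FD·sin D/sin E ≈ 675.47.
Area = ½·FD·DE·sin D ≈ 46333.
Semiperimeter s = (278.6+675.47+454.2)/2 = 704.13.
Inradius = area/s = 46333/704.13 ≈ 65.802.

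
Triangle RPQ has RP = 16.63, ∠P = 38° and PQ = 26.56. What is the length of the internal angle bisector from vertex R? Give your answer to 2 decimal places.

By the law of cosines, QR² = RP² + PQ² − 2·RP·PQ·cos P = 285.87, so QR ≈ 16.908.
Law of cosines again: cos R = (QR² + RP² − PQ²)/(2·QR·RP) ≈ -0.25430, so ∠R ≈ 104.73°.
The bisector from R has length 2·QR·RP·cos(∠R/2)/(QR+RP) ≈ 10.239.

10.24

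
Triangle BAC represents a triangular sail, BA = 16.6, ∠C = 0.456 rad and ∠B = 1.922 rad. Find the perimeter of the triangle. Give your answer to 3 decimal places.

The third angle is ∠A = π − ∠C − ∠B = 0.764 rad.
Law of sines: AC = BA·sin B/sin C ≈ 35.395.
Law of sines: CB = BA·sin A/sin C ≈ 26.068.
Semiperimeter s = (35.395+26.068+16.6)/2 = 39.032.
Perimeter = 35.395 + 26.068 + 16.6 = 78.063.

78.063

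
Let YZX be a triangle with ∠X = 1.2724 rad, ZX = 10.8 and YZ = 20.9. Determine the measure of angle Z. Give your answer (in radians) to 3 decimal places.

Law of sines: sin Y = ZX·sin X/YZ ≈ 0.49391.
Since YZ ≥ ZX, only the acute value applies: ∠Y ≈ 0.5166 rad.
Then ∠Z = π − ∠X − ∠Y ≈ 1.3526 rad.

∠Z ≈ 1.353 rad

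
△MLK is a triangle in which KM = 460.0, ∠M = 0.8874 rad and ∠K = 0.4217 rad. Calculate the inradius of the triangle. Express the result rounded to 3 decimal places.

The third angle is ∠L = π − ∠K − ∠M = 1.8325 rad.
Law of sines: LK = KM·sin M/sin L ≈ 369.27.
Law of sines: ML = KM·sin K/sin L ≈ 194.92.
Area = ½·KM·LK·sin K ≈ 34764.
Semiperimeter s = (369.27+460+194.92)/2 = 512.1.
Inradius = area/s = 34764/512.1 ≈ 67.886.

67.886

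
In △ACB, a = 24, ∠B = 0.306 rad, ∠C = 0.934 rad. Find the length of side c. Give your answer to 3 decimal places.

20.402

The third angle is ∠A = π − ∠C − ∠B = 1.902 rad.
Law of sines: c = a·sin C/sin A ≈ 20.402.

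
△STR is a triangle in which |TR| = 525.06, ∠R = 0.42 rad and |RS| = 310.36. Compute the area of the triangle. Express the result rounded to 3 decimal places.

Area = ½·|TR|·|RS|·sin R ≈ 33224.

area ≈ 33223.837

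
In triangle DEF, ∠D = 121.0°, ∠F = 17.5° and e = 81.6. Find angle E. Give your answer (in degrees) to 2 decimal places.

∠E ≈ 41.50°

The third angle is ∠E = 180° − ∠F − ∠D = 41.50°.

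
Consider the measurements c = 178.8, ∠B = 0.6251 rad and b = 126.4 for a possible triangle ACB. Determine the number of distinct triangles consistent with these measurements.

2

c·sin B = 178.8·sin(0.6251 rad) ≈ 104.6.
Since c sin B < b < c (104.6 < 126.4 < 178.8), two triangles exist.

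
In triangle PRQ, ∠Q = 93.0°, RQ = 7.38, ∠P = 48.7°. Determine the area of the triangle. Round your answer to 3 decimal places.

The third angle is ∠R = 180° − ∠Q − ∠P = 38.30°.
Law of sines: QP = RQ·sin R/sin P ≈ 6.0884.
Law of sines: PR = RQ·sin Q/sin P ≈ 9.81.
Area = ½·RQ·QP·sin Q ≈ 22.435.

area ≈ 22.435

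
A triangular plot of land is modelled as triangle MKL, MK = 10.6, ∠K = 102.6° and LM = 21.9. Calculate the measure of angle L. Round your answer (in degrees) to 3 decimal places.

Law of sines: sin L = MK·sin K/LM ≈ 0.47236.
Since LM ≥ MK, only the acute value applies: ∠L ≈ 28.19°.
Then ∠M = 180° − ∠K − ∠L ≈ 49.21°.

∠L ≈ 28.188°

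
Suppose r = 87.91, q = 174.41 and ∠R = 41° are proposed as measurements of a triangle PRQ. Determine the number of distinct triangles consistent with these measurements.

q·sin R = 174.41·sin(41°) ≈ 114.4.
Since r = 87.91 < 114.4 = q sin R, no triangle exists.

0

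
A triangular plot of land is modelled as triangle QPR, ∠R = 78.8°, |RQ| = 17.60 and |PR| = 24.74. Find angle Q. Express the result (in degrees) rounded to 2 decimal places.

∠Q ≈ 62.20°

By the law of cosines, |QP|² = |PR|² + |RQ|² − 2·|PR|·|RQ|·cos R = 752.68, so |QP| ≈ 27.435.
Law of cosines again: cos Q = (|RQ|² + |QP|² − |PR|²)/(2·|RQ|·|QP|) ≈ 0.46636, so ∠Q ≈ 62.20°.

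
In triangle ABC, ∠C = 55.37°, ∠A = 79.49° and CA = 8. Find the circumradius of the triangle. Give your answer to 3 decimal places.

The third angle is ∠B = 180° − ∠C − ∠A = 45.14°.
Law of sines: BC = CA·sin A/sin B ≈ 11.097.
Law of sines: AB = CA·sin C/sin B ≈ 9.2867.
Circumradius = CA/(2 sin B) ≈ 5.6431.

5.643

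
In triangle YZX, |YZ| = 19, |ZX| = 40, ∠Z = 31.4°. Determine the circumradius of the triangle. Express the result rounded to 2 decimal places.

By the law of cosines, |XY|² = |YZ|² + |ZX|² − 2·|YZ|·|ZX|·cos Z = 663.6, so |XY| ≈ 25.76.
Area = ½·|YZ|·|ZX|·sin Z ≈ 197.98.
Circumradius = |XY|/(2 sin Z) ≈ 24.722.

24.72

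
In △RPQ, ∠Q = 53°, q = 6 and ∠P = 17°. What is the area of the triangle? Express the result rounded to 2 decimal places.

The third angle is ∠R = 180° − ∠P − ∠Q = 110.00°.
Law of sines: r = q·sin R/sin Q ≈ 7.0597.
Law of sines: p = q·sin P/sin Q ≈ 2.1965.
Area = ½·q·r·sin P ≈ 6.1922.

area ≈ 6.19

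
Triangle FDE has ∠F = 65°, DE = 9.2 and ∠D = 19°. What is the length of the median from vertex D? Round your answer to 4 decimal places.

The third angle is ∠E = 180° − ∠F − ∠D = 96.00°.
Law of sines: EF = DE·sin D/sin F ≈ 3.3049.
Law of sines: FD = DE·sin E/sin F ≈ 10.095.
Median from D: ½√(2·FD² + 2·DE² − EF²) ≈ 9.5157.

9.5157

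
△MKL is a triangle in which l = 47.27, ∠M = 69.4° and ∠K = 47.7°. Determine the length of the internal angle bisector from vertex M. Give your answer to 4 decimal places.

35.2722

The third angle is ∠L = 180° − ∠M − ∠K = 62.90°.
Law of sines: m = l·sin M/sin L ≈ 49.704.
Law of sines: k = l·sin K/sin L ≈ 39.274.
The bisector from M has length 2·k·l·cos(∠M/2)/(k+l) ≈ 35.272.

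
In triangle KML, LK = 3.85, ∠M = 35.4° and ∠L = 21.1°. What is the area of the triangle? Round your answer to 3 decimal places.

area ≈ 3.841

The third angle is ∠K = 180° − ∠M − ∠L = 123.50°.
Law of sines: ML = LK·sin K/sin M ≈ 5.5421.
Law of sines: KM = LK·sin L/sin M ≈ 2.3926.
Area = ½·LK·ML·sin L ≈ 3.8407.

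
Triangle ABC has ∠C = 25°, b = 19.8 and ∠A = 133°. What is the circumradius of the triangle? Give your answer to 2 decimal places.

The third angle is ∠B = 180° − ∠C − ∠A = 22.00°.
Law of sines: a = b·sin A/sin B ≈ 38.656.
Law of sines: c = b·sin C/sin B ≈ 22.338.
Circumradius = b/(2 sin B) ≈ 26.428.

26.43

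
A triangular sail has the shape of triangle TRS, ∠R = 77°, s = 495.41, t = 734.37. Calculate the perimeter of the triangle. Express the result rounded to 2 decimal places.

perimeter ≈ 2017.85

By the law of cosines, r² = s² + t² − 2·s·t·cos R = 6.2105e+05, so r ≈ 788.07.
Semiperimeter p = (734.37+788.07+495.41)/2 = 1008.9.
Perimeter = 734.37 + 788.07 + 495.41 = 2017.8.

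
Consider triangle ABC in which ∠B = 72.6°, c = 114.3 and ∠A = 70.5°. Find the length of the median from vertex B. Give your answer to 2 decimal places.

119.93

The third angle is ∠C = 180° − ∠A − ∠B = 36.90°.
Law of sines: a = c·sin A/sin C ≈ 179.45.
Law of sines: b = c·sin B/sin C ≈ 181.66.
Median from B: ½√(2·c² + 2·a² − b²) ≈ 119.93.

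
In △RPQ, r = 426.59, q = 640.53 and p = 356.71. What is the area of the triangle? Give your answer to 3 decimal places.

Semiperimeter s = (426.59 + 356.71 + 640.53)/2 = 711.91.
Heron's formula: area = √(711.91·285.32·355.2·71.385) ≈ 71767.

area ≈ 71767.365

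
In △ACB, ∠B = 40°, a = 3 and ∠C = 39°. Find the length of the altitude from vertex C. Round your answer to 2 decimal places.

1.93

The third angle is ∠A = 180° − ∠C − ∠B = 101.00°.
Law of sines: c = a·sin C/sin A ≈ 1.9233.
Law of sines: b = a·sin B/sin A ≈ 1.9645.
Area = ½·a·c·sin B ≈ 1.8544.
The altitude from C has length 2·area/c ≈ 1.9284.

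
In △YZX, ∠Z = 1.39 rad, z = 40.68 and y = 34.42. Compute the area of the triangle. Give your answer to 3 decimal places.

Law of sines: sin Y = y·sin Z/z ≈ 0.83233.
Since z ≥ y, only the acute value applies: ∠Y ≈ 0.983 rad.
Then ∠X = π − ∠Z − ∠Y ≈ 0.768 rad.
Law of sines gives x = z·sin X/sin Z ≈ 28.738.
Area = ½·z·y·sin X ≈ 486.51.

486.513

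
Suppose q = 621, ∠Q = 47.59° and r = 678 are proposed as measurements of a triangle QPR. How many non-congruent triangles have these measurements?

r·sin Q = 678·sin(47.59°) ≈ 500.6.
Since r sin Q < q < r (500.6 < 621 < 678), two triangles exist.

2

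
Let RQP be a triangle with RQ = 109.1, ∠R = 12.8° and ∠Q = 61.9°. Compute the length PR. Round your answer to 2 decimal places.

The third angle is ∠P = 180° − ∠R − ∠Q = 105.30°.
Law of sines: PR = RQ·sin Q/sin P ≈ 99.776.

99.78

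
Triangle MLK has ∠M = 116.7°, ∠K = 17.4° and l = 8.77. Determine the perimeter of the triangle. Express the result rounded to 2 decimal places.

23.33

The third angle is ∠L = 180° − ∠K − ∠M = 45.90°.
Law of sines: m = l·sin M/sin L ≈ 10.91.
Law of sines: k = l·sin K/sin L ≈ 3.652.
Semiperimeter s = (10.91+8.77+3.652)/2 = 11.666.
Perimeter = 10.91 + 8.77 + 3.652 = 23.332.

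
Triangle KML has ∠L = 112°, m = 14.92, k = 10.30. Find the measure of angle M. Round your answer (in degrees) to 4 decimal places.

41.0439

By the law of cosines, l² = k² + m² − 2·k·m·cos L = 443.83, so l ≈ 21.067.
Law of cosines again: cos M = (l² + k² − m²)/(2·l·k) ≈ 0.75421, so ∠M ≈ 41.04°.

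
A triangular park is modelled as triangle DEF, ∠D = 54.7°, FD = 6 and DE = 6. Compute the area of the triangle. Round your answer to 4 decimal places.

area ≈ 14.6905

Area = ½·FD·DE·sin D ≈ 14.69.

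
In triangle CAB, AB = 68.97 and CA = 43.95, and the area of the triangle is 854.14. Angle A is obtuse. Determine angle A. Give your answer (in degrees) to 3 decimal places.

145.698

From area = ½·CA·AB·sin A, we get sin A = 2·area/(CA·AB) ≈ 0.56356.
Taking the obtuse solution, ∠A ≈ 145.70°.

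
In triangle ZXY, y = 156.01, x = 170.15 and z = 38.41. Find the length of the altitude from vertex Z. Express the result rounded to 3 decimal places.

150.572

Semiperimeter s = (38.41 + 170.15 + 156.01)/2 = 182.28.
Heron's formula: area = √(182.28·143.88·12.135·26.275) ≈ 2891.7.
The altitude from Z has length 2·area/z ≈ 150.57.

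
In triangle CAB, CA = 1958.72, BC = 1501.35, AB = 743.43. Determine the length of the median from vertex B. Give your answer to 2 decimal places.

666.50

Median from B: ½√(2·AB² + 2·BC² − CA²) ≈ 666.5.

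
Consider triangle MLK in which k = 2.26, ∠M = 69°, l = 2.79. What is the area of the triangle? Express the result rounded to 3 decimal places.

area ≈ 2.943

Area = ½·l·k·sin M ≈ 2.9433.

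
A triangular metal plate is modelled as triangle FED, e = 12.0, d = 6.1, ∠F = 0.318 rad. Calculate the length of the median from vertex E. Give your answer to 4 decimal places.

By the law of cosines, f² = e² + d² − 2·e·d·cos F = 42.15, so f ≈ 6.4923.
Median from E: ½√(2·d² + 2·f² − e²) ≈ 1.9183.

1.9183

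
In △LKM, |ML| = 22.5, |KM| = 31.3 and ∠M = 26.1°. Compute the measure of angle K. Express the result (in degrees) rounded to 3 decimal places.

By the law of cosines, |LK|² = |KM|² + |ML|² − 2·|KM|·|ML|·cos M = 221.07, so |LK| ≈ 14.868.
Law of cosines again: cos K = (|LK|² + |KM|² − |ML|²)/(2·|LK|·|KM|) ≈ 0.74617, so ∠K ≈ 41.74°.

∠K ≈ 41.740°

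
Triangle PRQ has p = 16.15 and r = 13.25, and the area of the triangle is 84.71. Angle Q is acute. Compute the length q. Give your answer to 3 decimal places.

13.227

From area = ½·p·r·sin Q, we get sin Q = 2·area/(p·r) ≈ 0.79173.
Taking the acute solution, ∠Q ≈ 52.35°.
Law of cosines then gives q ≈ 13.227.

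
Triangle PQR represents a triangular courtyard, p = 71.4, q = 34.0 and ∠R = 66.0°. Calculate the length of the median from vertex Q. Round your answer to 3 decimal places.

By the law of cosines, r² = p² + q² − 2·p·q·cos R = 4279.2, so r ≈ 65.415.
Median from Q: ½√(2·r² + 2·p² − q²) ≈ 66.329.

66.329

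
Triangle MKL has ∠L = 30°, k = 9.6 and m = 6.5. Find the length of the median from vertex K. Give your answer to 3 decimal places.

By the law of cosines, l² = m² + k² − 2·m·k·cos L = 26.33, so l ≈ 5.1313.
Median from K: ½√(2·l² + 2·m² − k²) ≈ 3.3541.

m_K ≈ 3.354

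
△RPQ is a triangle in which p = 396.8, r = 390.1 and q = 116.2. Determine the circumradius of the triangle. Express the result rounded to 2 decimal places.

By the law of cosines, cos R = (p² + q² − r²) / (2·p·q) ≈ 0.20359, so ∠R ≈ 78.25°.
Circumradius = r/(2 sin R) ≈ 199.22.

199.22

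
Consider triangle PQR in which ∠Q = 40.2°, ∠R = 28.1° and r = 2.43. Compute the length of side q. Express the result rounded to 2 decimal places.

3.33

The third angle is ∠P = 180° − ∠Q − ∠R = 111.70°.
Law of sines: q = r·sin Q/sin R ≈ 3.33.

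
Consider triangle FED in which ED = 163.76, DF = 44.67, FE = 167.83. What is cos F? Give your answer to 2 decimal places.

0.22

By the law of cosines, cos F = (DF² + FE² − ED²) / (2·DF·FE) ≈ 0.22309, so ∠F ≈ 77.11°.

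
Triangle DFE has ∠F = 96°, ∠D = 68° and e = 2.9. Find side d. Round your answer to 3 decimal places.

The third angle is ∠E = 180° − ∠D − ∠F = 16.00°.
Law of sines: d = e·sin D/sin E ≈ 9.755.

9.755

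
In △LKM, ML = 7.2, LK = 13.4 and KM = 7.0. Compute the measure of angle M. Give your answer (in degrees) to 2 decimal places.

141.35

By the law of cosines, cos M = (KM² + ML² − LK²) / (2·KM·ML) ≈ -0.78095, so ∠M ≈ 141.35°.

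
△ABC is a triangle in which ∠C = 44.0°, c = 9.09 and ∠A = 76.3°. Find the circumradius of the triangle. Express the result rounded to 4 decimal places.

The third angle is ∠B = 180° − ∠C − ∠A = 59.70°.
Law of sines: a = c·sin A/sin C ≈ 12.713.
Law of sines: b = c·sin B/sin C ≈ 11.298.
Circumradius = c/(2 sin C) ≈ 6.5428.

6.5428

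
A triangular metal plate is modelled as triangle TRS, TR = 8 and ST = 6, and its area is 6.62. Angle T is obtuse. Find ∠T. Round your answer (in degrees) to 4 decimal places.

163.9883

From area = ½·ST·TR·sin T, we get sin T = 2·area/(ST·TR) ≈ 0.27583.
Taking the obtuse solution, ∠T ≈ 163.99°.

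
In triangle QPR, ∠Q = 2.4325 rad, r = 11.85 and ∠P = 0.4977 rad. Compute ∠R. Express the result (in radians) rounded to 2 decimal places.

∠R ≈ 0.21 rad

The third angle is ∠R = π − ∠Q − ∠P = 0.2114 rad.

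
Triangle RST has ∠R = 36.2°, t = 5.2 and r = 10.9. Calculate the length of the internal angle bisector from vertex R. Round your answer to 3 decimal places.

Law of sines: sin T = t·sin R/r ≈ 0.28176.
Since r ≥ t, only the acute value applies: ∠T ≈ 16.37°.
Then ∠S = 180° − ∠R − ∠T ≈ 127.43°.
Law of sines gives s = r·sin S/sin R ≈ 14.655.
The bisector from R has length 2·s·t·cos(∠R/2)/(s+t) ≈ 7.2963.

t_R ≈ 7.296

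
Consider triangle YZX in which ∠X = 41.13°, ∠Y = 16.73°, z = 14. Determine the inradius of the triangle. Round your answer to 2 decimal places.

The third angle is ∠Z = 180° − ∠X − ∠Y = 122.14°.
Law of sines: y = z·sin Y/sin Z ≈ 4.7595.
Law of sines: x = z·sin X/sin Z ≈ 10.875.
Area = ½·z·y·sin X ≈ 21.914.
Semiperimeter s = (4.7595+14+10.875)/2 = 14.817.
Inradius = area/s = 21.914/14.817 ≈ 1.479.

r ≈ 1.48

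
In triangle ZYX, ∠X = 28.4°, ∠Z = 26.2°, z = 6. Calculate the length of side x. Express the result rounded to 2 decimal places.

The third angle is ∠Y = 180° − ∠X − ∠Z = 125.40°.
Law of sines: x = z·sin X/sin Z ≈ 6.4637.

6.46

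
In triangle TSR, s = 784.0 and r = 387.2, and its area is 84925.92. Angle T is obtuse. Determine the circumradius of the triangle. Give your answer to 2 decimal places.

1006.17

From area = ½·s·r·sin T, we get sin T = 2·area/(s·r) ≈ 0.55952.
Taking the obtuse solution, ∠T ≈ 2.548 rad.
Law of cosines then gives t ≈ 1126.
Circumradius = t/(2 sin T) ≈ 1006.2.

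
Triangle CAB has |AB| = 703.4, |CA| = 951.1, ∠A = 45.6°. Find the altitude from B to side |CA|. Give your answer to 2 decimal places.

By the law of cosines, |BC|² = |CA|² + |AB|² − 2·|CA|·|AB|·cos A = 4.6321e+05, so |BC| ≈ 680.59.
Area = ½·|CA|·|AB|·sin A ≈ 2.3899e+05.
The altitude from B has length 2·area/|CA| ≈ 502.56.

h_B ≈ 502.56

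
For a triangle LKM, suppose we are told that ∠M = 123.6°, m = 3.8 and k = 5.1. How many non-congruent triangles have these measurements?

0

k·sin M = 5.1·sin(123.6°) ≈ 4.248.
Since ∠M is not acute, a triangle exists only if m > k; here m ≤ k, so there is no triangle.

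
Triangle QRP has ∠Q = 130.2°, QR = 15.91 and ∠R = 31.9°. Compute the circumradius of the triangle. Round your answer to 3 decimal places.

25.882

The third angle is ∠P = 180° − ∠Q − ∠R = 17.90°.
Law of sines: RP = QR·sin Q/sin P ≈ 39.537.
Law of sines: PQ = QR·sin R/sin P ≈ 27.354.
Circumradius = QR/(2 sin P) ≈ 25.882.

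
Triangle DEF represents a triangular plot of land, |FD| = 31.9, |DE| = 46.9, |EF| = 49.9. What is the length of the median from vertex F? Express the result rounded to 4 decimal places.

m_F ≈ 34.6974

Median from F: ½√(2·|EF|² + 2·|FD|² − |DE|²) ≈ 34.697.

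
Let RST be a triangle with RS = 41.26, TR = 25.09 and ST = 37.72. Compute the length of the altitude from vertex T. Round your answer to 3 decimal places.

h_T ≈ 22.542

Semiperimeter s = (37.72 + 25.09 + 41.26)/2 = 52.035.
Heron's formula: area = √(52.035·14.315·26.945·10.775) ≈ 465.04.
The altitude from T has length 2·area/RS ≈ 22.542.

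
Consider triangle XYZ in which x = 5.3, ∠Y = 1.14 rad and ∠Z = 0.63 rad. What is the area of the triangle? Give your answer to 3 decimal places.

area ≈ 7.670

The third angle is ∠X = π − ∠Y − ∠Z = 1.372 rad.
Law of sines: y = x·sin Y/sin X ≈ 4.9129.
Law of sines: z = x·sin Z/sin X ≈ 3.1855.
Area = ½·x·y·sin Z ≈ 7.6702.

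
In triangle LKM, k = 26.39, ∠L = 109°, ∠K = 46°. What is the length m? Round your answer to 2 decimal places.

15.50

The third angle is ∠M = 180° − ∠L − ∠K = 25.00°.
Law of sines: m = k·sin M/sin K ≈ 15.504.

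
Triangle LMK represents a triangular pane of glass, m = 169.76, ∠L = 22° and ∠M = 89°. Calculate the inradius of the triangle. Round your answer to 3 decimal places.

25.723

The third angle is ∠K = 180° − ∠L − ∠M = 69.00°.
Law of sines: l = m·sin L/sin M ≈ 63.603.
Law of sines: k = m·sin K/sin M ≈ 158.51.
Area = ½·m·l·sin K ≈ 5040.
Semiperimeter s = (63.603+169.76+158.51)/2 = 195.94.
Inradius = area/s = 5040/195.94 ≈ 25.723.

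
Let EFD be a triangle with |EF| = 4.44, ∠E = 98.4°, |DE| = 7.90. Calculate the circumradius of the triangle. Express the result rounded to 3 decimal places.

R ≈ 4.858

By the law of cosines, |FD|² = |DE|² + |EF|² − 2·|DE|·|EF|·cos E = 92.372, so |FD| ≈ 9.611.
Area = ½·|DE|·|EF|·sin E ≈ 17.35.
Circumradius = |FD|/(2 sin E) ≈ 4.8576.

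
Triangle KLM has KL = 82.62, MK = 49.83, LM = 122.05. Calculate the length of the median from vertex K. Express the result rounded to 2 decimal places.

m_K ≈ 30.50

Median from K: ½√(2·MK² + 2·KL² − LM²) ≈ 30.504.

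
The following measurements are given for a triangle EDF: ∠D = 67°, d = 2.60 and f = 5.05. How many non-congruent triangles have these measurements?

0

f·sin D = 5.05·sin(67°) ≈ 4.649.
Since d = 2.60 < 4.649 = f sin D, no triangle exists.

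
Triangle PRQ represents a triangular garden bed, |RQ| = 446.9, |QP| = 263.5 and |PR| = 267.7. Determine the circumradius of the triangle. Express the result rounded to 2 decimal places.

By the law of cosines, cos P = (|QP|² + |PR|² − |RQ|²) / (2·|QP|·|PR|) ≈ -0.41554, so ∠P ≈ 1.999 rad.
Circumradius = |RQ|/(2 sin P) ≈ 245.66.

245.66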